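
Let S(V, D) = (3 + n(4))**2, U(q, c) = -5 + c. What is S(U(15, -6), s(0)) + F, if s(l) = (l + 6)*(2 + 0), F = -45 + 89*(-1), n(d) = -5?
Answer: -130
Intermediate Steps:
F = -134 (F = -45 - 89 = -134)
s(l) = 12 + 2*l (s(l) = (6 + l)*2 = 12 + 2*l)
S(V, D) = 4 (S(V, D) = (3 - 5)**2 = (-2)**2 = 4)
S(U(15, -6), s(0)) + F = 4 - 134 = -130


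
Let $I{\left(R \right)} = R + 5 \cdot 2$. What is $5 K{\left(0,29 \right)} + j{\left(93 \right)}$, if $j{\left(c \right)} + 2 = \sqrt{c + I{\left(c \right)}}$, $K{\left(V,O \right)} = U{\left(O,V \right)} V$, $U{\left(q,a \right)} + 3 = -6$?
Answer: $12$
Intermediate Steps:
$U{\left(q,a \right)} = -9$ ($U{\left(q,a \right)} = -3 - 6 = -9$)
$K{\left(V,O \right)} = - 9 V$
$I{\left(R \right)} = 10 + R$ ($I{\left(R \right)} = R + 10 = 10 + R$)
$j{\left(c \right)} = -2 + \sqrt{10 + 2 c}$ ($j{\left(c \right)} = -2 + \sqrt{c + \left(10 + c\right)} = -2 + \sqrt{10 + 2 c}$)
$5 K{\left(0,29 \right)} + j{\left(93 \right)} = 5 \left(\left(-9\right) 0\right) - \left(2 - \sqrt{10 + 2 \cdot 93}\right) = 5 \cdot 0 - \left(2 - \sqrt{10 + 186}\right) = 0 - \left(2 - \sqrt{196}\right) = 0 + \left(-2 + 14\right) = 0 + 12 = 12$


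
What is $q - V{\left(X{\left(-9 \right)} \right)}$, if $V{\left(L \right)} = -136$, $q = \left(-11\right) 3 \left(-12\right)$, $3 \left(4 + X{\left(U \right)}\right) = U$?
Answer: $532$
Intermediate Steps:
$X{\left(U \right)} = -4 + \frac{U}{3}$
$q = 396$ ($q = \left(-33\right) \left(-12\right) = 396$)
$q - V{\left(X{\left(-9 \right)} \right)} = 396 - -136 = 396 + 136 = 532$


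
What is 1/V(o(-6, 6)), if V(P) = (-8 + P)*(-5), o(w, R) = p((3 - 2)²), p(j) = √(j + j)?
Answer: 4/155 + √2/310 ≈ 0.030368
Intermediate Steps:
p(j) = √2*√j (p(j) = √(2*j) = √2*√j)
o(w, R) = √2 (o(w, R) = √2*√((3 - 2)²) = √2*√(1²) = √2*√1 = √2*1 = √2)
V(P) = 40 - 5*P
1/V(o(-6, 6)) = 1/(40 - 5*√2)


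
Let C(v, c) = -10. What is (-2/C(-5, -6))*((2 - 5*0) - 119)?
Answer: -117/5 ≈ -23.400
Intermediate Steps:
(-2/C(-5, -6))*((2 - 5*0) - 119) = (-2/(-10))*((2 - 5*0) - 119) = (-2*(-1/10))*((2 + 0) - 119) = (2 - 119)/5 = (1/5)*(-117) = -117/5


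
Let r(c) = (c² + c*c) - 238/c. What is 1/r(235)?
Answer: 235/25955512 ≈ 9.0540e-6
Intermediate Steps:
r(c) = -238/c + 2*c² (r(c) = (c² + c²) - 238/c = 2*c² - 238/c = -238/c + 2*c²)
1/r(235) = 1/(2*(-119 + 235³)/235) = 1/(2*(1/235)*(-119 + 12977875)) = 1/(2*(1/235)*12977756) = 1/(25955512/235) = 235/25955512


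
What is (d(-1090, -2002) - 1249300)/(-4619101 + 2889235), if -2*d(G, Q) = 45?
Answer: 2498645/3459732 ≈ 0.72221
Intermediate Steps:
d(G, Q) = -45/2 (d(G, Q) = -½*45 = -45/2)
(d(-1090, -2002) - 1249300)/(-4619101 + 2889235) = (-45/2 - 1249300)/(-4619101 + 2889235) = -2498645/2/(-1729866) = -2498645/2*(-1/1729866) = 2498645/3459732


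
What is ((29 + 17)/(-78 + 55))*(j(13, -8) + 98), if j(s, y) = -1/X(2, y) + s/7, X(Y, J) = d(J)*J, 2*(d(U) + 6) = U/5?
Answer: -190093/952 ≈ -199.68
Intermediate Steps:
d(U) = -6 + U/10 (d(U) = -6 + (U/5)/2 = -6 + U/10)
X(Y, J) = J*(-6 + J/10) (X(Y, J) = (-6 + J/10)*J = J*(-6 + J/10))
j(s, y) = s/7 - 10/(y*(-60 + y)) (j(s, y) = -1/(y*(-60 + y)/10) + s/7 = -10/(y*(-60 + y)) + s*(⅐) = -10/(y*(-60 + y)) + s/7 = s/7 - 10/(y*(-60 + y)))
((29 + 17)/(-78 + 55))*(j(13, -8) + 98) = ((29 + 17)/(-78 + 55))*((⅐)*(-70 + 13*(-8)*(-60 - 8))/(-8*(-60 - 8)) + 98) = (46/(-23))*((⅐)*(-⅛)*(-70 + 13*(-8)*(-68))/(-68) + 98) = (46*(-1/23))*((⅐)*(-⅛)*(-1/68)*(-70 + 7072) + 98) = -2*((⅐)*(-⅛)*(-1/68)*7002 + 98) = -2*(3501/1904 + 98) = -2*190093/1904 = -190093/952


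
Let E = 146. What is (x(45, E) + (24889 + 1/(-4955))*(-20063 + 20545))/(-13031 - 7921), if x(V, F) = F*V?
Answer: -29737600729/51908580 ≈ -572.88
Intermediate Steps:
(x(45, E) + (24889 + 1/(-4955))*(-20063 + 20545))/(-13031 - 7921) = (146*45 + (24889 + 1/(-4955))*(-20063 + 20545))/(-13031 - 7921) = (6570 + (24889 - 1/4955)*482)/(-20952) = (6570 + (123324994/4955)*482)*(-1/20952) = (6570 + 59442647108/4955)*(-1/20952) = (59475201458/4955)*(-1/20952) = -29737600729/51908580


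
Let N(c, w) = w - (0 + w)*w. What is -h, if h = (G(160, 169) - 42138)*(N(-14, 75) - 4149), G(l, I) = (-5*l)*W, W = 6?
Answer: -455251662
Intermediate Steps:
G(l, I) = -30*l (G(l, I) = -5*l*6 = -30*l)
N(c, w) = w - w² (N(c, w) = w - w*w = w - w²)
h = 455251662 (h = (-30*160 - 42138)*(75*(1 - 1*75) - 4149) = (-4800 - 42138)*(75*(1 - 75) - 4149) = -46938*(75*(-74) - 4149) = -46938*(-5550 - 4149) = -46938*(-9699) = 455251662)
-h = -1*455251662 = -455251662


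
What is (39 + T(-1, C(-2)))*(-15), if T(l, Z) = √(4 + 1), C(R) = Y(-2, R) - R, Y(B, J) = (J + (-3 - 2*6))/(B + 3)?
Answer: -585 - 15*√5 ≈ -618.54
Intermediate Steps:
Y(B, J) = (-15 + J)/(3 + B) (Y(B, J) = (J + (-3 - 12))/(3 + B) = (J - 15)/(3 + B) = (-15 + J)/(3 + B))
C(R) = -15 (C(R) = (-15 + R)/(3 - 2) - R = (-15 + R)/1 - R = 1*(-15 + R) - R = (-15 + R) - R = -15)
T(l, Z) = √5
(39 + T(-1, C(-2)))*(-15) = (39 + √5)*(-15) = -585 - 15*√5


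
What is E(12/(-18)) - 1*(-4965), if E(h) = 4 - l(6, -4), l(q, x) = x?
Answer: 4973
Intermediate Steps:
E(h) = 8 (E(h) = 4 - 1*(-4) = 4 + 4 = 8)
E(12/(-18)) - 1*(-4965) = 8 - 1*(-4965) = 8 + 4965 = 4973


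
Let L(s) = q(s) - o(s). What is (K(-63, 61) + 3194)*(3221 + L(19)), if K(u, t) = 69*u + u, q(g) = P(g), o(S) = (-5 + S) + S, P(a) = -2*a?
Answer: -3830400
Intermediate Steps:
o(S) = -5 + 2*S
q(g) = -2*g
K(u, t) = 70*u
L(s) = 5 - 4*s (L(s) = -2*s - (-5 + 2*s) = -2*s + (5 - 2*s) = 5 - 4*s)
(K(-63, 61) + 3194)*(3221 + L(19)) = (70*(-63) + 3194)*(3221 + (5 - 4*19)) = (-4410 + 3194)*(3221 + (5 - 76)) = -1216*(3221 - 71) = -1216*3150 = -3830400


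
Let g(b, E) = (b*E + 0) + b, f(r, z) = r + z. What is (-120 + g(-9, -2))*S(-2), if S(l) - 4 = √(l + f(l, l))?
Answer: -444 - 111*I*√6 ≈ -444.0 - 271.89*I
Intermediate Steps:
g(b, E) = b + E*b (g(b, E) = (E*b + 0) + b = E*b + b = b + E*b)
S(l) = 4 + √3*√l (S(l) = 4 + √(l + (l + l)) = 4 + √(l + 2*l) = 4 + √(3*l) = 4 + √3*√l)
(-120 + g(-9, -2))*S(-2) = (-120 - 9*(1 - 2))*(4 + √3*√(-2)) = (-120 - 9*(-1))*(4 + √3*(I*√2)) = (-120 + 9)*(4 + I*√6) = -111*(4 + I*√6) = -444 - 111*I*√6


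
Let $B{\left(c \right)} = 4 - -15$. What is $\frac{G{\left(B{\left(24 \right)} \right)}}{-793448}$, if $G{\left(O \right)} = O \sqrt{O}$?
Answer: $- \frac{19 \sqrt{19}}{793448} \approx -0.00010438$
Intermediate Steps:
$B{\left(c \right)} = 19$ ($B{\left(c \right)} = 4 + 15 = 19$)
$G{\left(O \right)} = O^{\frac{3}{2}}$
$\frac{G{\left(B{\left(24 \right)} \right)}}{-793448} = \frac{19^{\frac{3}{2}}}{-793448} = 19 \sqrt{19} \left(- \frac{1}{793448}\right) = - \frac{19 \sqrt{19}}{793448}$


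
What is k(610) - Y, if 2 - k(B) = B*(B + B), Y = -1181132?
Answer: 436934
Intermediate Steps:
k(B) = 2 - 2*B² (k(B) = 2 - B*(B + B) = 2 - B*2*B = 2 - 2*B²)
k(610) - Y = (2 - 2*610²) - 1*(-1181132) = (2 - 2*372100) + 1181132 = (2 - 744200) + 1181132 = -744198 + 1181132 = 436934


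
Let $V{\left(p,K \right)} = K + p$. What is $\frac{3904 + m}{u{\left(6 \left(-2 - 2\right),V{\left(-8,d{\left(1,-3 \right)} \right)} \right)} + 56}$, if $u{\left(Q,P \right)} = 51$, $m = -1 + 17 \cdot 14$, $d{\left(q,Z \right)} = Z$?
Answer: $\frac{4141}{107} \approx 38.701$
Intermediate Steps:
$m = 237$ ($m = -1 + 238 = 237$)
$\frac{3904 + m}{u{\left(6 \left(-2 - 2\right),V{\left(-8,d{\left(1,-3 \right)} \right)} \right)} + 56} = \frac{3904 + 237}{51 + 56} = \frac{4141}{107}$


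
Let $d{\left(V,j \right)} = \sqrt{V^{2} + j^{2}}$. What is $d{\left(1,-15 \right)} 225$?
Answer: $225 \sqrt{226} \approx 3382.5$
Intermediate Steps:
$d{\left(1,-15 \right)} 225 = \sqrt{1^{2} + \left(-15\right)^{2}} \cdot 225 = \sqrt{1 + 225} \cdot 225 = \sqrt{226} \cdot 225 = 225 \sqrt{226}$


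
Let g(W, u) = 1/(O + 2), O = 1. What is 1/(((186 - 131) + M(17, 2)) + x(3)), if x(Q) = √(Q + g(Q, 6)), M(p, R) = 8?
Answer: 189/11897 - √30/11897 ≈ 0.015426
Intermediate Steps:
g(W, u) = ⅓ (g(W, u) = 1/(1 + 2) = 1/3 = ⅓)
x(Q) = √(⅓ + Q) (x(Q) = √(Q + ⅓) = √(⅓ + Q))
1/(((186 - 131) + M(17, 2)) + x(3)) = 1/(((186 - 131) + 8) + √(3 + 9*3)/3) = 1/((55 + 8) + √(3 + 27)/3) = 1/(63 + √30/3)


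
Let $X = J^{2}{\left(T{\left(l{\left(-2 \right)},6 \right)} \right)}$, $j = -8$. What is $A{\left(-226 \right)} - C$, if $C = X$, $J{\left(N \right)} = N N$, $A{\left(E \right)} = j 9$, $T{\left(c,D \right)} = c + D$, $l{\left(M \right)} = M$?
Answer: $-328$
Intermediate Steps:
$T{\left(c,D \right)} = D + c$
$A{\left(E \right)} = -72$ ($A{\left(E \right)} = \left(-8\right) 9 = -72$)
$J{\left(N \right)} = N^{2}$
$X = 256$ ($X = \left(\left(6 - 2\right)^{2}\right)^{2} = \left(4^{2}\right)^{2} = 16^{2} = 256$)
$C = 256$
$A{\left(-226 \right)} - C = -72 - 256 = -328$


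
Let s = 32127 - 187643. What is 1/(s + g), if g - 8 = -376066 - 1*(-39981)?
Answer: -1/491593 ≈ -2.0342e-6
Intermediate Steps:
s = -155516
g = -336077 (g = 8 + (-376066 - 1*(-39981)) = 8 + (-376066 + 39981) = 8 - 336085 = -336077)
1/(s + g) = 1/(-155516 - 336077) = 1/(-491593) = -1/491593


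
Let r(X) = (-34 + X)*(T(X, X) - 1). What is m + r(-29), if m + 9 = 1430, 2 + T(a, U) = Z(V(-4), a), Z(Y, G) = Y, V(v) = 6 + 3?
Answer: 1043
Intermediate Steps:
V(v) = 9
T(a, U) = 7 (T(a, U) = -2 + 9 = 7)
r(X) = -204 + 6*X (r(X) = (-34 + X)*(7 - 1) = (-34 + X)*6 = -204 + 6*X)
m = 1421 (m = -9 + 1430 = 1421)
m + r(-29) = 1421 + (-204 + 6*(-29)) = 1421 + (-204 - 174) = 1421 - 378 = 1043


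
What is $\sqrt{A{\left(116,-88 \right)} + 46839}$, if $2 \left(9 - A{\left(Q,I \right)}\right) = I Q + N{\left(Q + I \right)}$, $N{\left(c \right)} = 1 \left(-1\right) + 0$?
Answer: $\frac{3 \sqrt{23090}}{2} \approx 227.93$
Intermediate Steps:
$N{\left(c \right)} = -1$ ($N{\left(c \right)} = -1 + 0 = -1$)
$A{\left(Q,I \right)} = \frac{19}{2} - \frac{I Q}{2}$ ($A{\left(Q,I \right)} = 9 - \frac{I Q - 1}{2} = 9 - \frac{-1 + I Q}{2} = 9 - \left(- \frac{1}{2} + \frac{I Q}{2}\right) = \frac{19}{2} - \frac{I Q}{2}$)
$\sqrt{A{\left(116,-88 \right)} + 46839} = \sqrt{\left(\frac{19}{2} - \left(-44\right) 116\right) + 46839} = \sqrt{\left(\frac{19}{2} + 5104\right) + 46839} = \sqrt{\frac{10227}{2} + 46839} = \sqrt{\frac{103905}{2}} = \frac{3 \sqrt{23090}}{2}$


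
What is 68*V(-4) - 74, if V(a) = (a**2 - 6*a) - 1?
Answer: 2578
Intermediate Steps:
V(a) = -1 + a**2 - 6*a
68*V(-4) - 74 = 68*(-1 + (-4)**2 - 6*(-4)) - 74 = 68*(-1 + 16 + 24) - 74 = 68*39 - 74 = 2652 - 74 = 2578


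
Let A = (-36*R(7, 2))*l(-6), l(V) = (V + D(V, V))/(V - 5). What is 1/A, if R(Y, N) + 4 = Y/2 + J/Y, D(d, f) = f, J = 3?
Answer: 77/216 ≈ 0.35648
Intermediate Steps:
l(V) = 2*V/(-5 + V) (l(V) = (V + V)/(V - 5) = (2*V)/(-5 + V) = 2*V/(-5 + V))
R(Y, N) = -4 + Y/2 + 3/Y (R(Y, N) = -4 + (Y/2 + 3/Y) = -4 + Y/2 + 3/Y)
A = 216/77 (A = (-36*(-4 + (½)*7 + 3/7))*(2*(-6)/(-5 - 6)) = (-36*(-4 + 7/2 + 3*(⅐)))*(2*(-6)/(-11)) = (-36*(-4 + 7/2 + 3/7))*(2*(-6)*(-1/11)) = -36*(-1/14)*(12/11) = (18/7)*(12/11) = 216/77 ≈ 2.8052)
1/A = 1/(216/77) = 77/216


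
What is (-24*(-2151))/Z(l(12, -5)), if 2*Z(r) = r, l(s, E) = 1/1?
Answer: 103248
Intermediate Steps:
l(s, E) = 1
Z(r) = r/2
(-24*(-2151))/Z(l(12, -5)) = (-24*(-2151))/(((½)*1)) = 51624/(½) = 51624*2 = 103248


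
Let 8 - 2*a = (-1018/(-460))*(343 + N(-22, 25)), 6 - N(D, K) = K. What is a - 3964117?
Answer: -455914224/115 ≈ -3.9645e+6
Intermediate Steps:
N(D, K) = 6 - K
a = -40769/115 (a = 4 - (-1018/(-460))*(343 + (6 - 1*25))/2 = 4 - (-1018*(-1/460))*(343 + (6 - 25))/2 = 4 - 509*(343 - 19)/460 = 4 - 509*324/460 = 4 - ½*82458/115 = 4 - 41229/115 = -40769/115 ≈ -354.51)
a - 3964117 = -40769/115 - 3964117 = -455914224/115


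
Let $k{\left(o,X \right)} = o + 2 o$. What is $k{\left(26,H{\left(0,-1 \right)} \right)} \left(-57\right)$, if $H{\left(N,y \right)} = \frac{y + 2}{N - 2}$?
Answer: $-4446$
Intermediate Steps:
$H{\left(N,y \right)} = \frac{2 + y}{-2 + N}$
$k{\left(o,X \right)} = 3 o$
$k{\left(26,H{\left(0,-1 \right)} \right)} \left(-57\right) = 3 \cdot 26 \left(-57\right) = 78 \left(-57\right) = -4446$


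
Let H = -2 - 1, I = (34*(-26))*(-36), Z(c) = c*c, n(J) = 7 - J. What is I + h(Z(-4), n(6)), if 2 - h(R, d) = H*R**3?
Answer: 44114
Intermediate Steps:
Z(c) = c**2
I = 31824 (I = -884*(-36) = 31824)
H = -3
h(R, d) = 2 + 3*R**3 (h(R, d) = 2 - (-3)*R**3 = 2 + 3*R**3)
I + h(Z(-4), n(6)) = 31824 + (2 + 3*((-4)**2)**3) = 31824 + (2 + 3*16**3) = 31824 + (2 + 3*4096) = 31824 + (2 + 12288) = 31824 + 12290 = 44114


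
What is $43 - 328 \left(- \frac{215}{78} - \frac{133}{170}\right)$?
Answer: $\frac{3990313}{3315} \approx 1203.7$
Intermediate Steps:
$43 - 328 \left(- \frac{215}{78} - \frac{133}{170}\right) = 43 - - \frac{3847768}{3315} = 43 + \frac{3847768}{3315} = \frac{3990313}{3315}$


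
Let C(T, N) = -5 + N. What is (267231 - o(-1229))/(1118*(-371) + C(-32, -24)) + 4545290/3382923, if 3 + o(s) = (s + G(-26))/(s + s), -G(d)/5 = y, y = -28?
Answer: 804083543144377/1149737808745446 ≈ 0.69936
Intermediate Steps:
G(d) = 140 (G(d) = -5*(-28) = 140)
o(s) = -3 + (140 + s)/(2*s) (o(s) = -3 + (s + 140)/(s + s) = -3 + (140 + s)/((2*s)) = -3 + (140 + s)*(1/(2*s)) = -3 + (140 + s)/(2*s))
(267231 - o(-1229))/(1118*(-371) + C(-32, -24)) + 4545290/3382923 = (267231 - (-5/2 + 70/(-1229)))/(1118*(-371) + (-5 - 24)) + 4545290/3382923 = (267231 - (-5/2 + 70*(-1/1229)))/(-414778 - 29) + 4545290*(1/3382923) = (267231 - (-5/2 - 70/1229))/(-414807) + 4545290/3382923 = (267231 - 1*(-6285/2458))*(-1/414807) + 4545290/3382923 = (267231 + 6285/2458)*(-1/414807) + 4545290/3382923 = (656860083/2458)*(-1/414807) + 4545290/3382923 = -218953361/339865202 + 4545290/3382923 = 804083543144377/1149737808745446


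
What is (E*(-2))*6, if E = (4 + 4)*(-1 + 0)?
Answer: 96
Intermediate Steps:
E = -8 (E = 8*(-1) = -8)
(E*(-2))*6 = -8*(-2)*6 = 16*6 = 96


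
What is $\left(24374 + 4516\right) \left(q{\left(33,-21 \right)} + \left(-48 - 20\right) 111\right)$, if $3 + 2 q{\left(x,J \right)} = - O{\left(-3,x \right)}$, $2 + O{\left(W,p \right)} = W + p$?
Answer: $-218509515$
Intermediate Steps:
$O{\left(W,p \right)} = -2 + W + p$ ($O{\left(W,p \right)} = -2 + \left(W + p\right) = -2 + W + p$)
$q{\left(x,J \right)} = 1 - \frac{x}{2}$ ($q{\left(x,J \right)} = - \frac{3}{2} + \frac{\left(-1\right) \left(-2 - 3 + x\right)}{2} = - \frac{3}{2} + \frac{\left(-1\right) \left(-5 + x\right)}{2} = - \frac{3}{2} + \frac{5 - x}{2} = - \frac{3}{2} - \left(- \frac{5}{2} + \frac{x}{2}\right) = 1 - \frac{x}{2}$)
$\left(24374 + 4516\right) \left(q{\left(33,-21 \right)} + \left(-48 - 20\right) 111\right) = \left(24374 + 4516\right) \left(\left(1 - \frac{33}{2}\right) + \left(-48 - 20\right) 111\right) = 28890 \left(\left(1 - \frac{33}{2}\right) - 7548\right) = 28890 \left(- \frac{31}{2} - 7548\right) = 28890 \left(- \frac{15127}{2}\right) = -218509515$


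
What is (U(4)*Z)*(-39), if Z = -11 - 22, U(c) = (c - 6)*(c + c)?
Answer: -20592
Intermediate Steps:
U(c) = 2*c*(-6 + c) (U(c) = (-6 + c)*(2*c) = 2*c*(-6 + c))
Z = -33
(U(4)*Z)*(-39) = ((2*4*(-6 + 4))*(-33))*(-39) = ((2*4*(-2))*(-33))*(-39) = -16*(-33)*(-39) = 528*(-39) = -20592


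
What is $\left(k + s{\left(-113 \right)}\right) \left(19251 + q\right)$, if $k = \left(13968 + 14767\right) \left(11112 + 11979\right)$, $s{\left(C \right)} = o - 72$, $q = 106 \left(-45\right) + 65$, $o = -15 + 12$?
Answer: $9651559156260$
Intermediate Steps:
$o = -3$
$q = -4705$ ($q = -4770 + 65 = -4705$)
$s{\left(C \right)} = -75$ ($s{\left(C \right)} = -3 - 72 = -75$)
$k = 663519885$ ($k = 28735 \cdot 23091 = 663519885$)
$\left(k + s{\left(-113 \right)}\right) \left(19251 + q\right) = \left(663519885 - 75\right) \left(19251 - 4705\right) = 663519810 \cdot 14546 = 9651559156260$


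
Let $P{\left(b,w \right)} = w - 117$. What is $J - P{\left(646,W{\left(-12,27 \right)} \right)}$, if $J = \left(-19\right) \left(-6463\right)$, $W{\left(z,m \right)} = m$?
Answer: $122887$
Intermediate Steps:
$J = 122797$
$P{\left(b,w \right)} = -117 + w$ ($P{\left(b,w \right)} = w - 117 = -117 + w$)
$J - P{\left(646,W{\left(-12,27 \right)} \right)} = 122797 - \left(-117 + 27\right) = 122797 - -90 = 122797 + 90 = 122887$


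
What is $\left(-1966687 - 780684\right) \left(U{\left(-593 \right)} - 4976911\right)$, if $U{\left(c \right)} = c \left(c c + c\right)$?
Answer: $585610697700149$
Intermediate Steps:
$U{\left(c \right)} = c \left(c + c^{2}\right)$ ($U{\left(c \right)} = c \left(c^{2} + c\right) = c \left(c + c^{2}\right)$)
$\left(-1966687 - 780684\right) \left(U{\left(-593 \right)} - 4976911\right) = \left(-1966687 - 780684\right) \left(\left(-593\right)^{2} \left(1 - 593\right) - 4976911\right) = - 2747371 \left(351649 \left(-592\right) - 4976911\right) = - 2747371 \left(-208176208 - 4976911\right) = \left(-2747371\right) \left(-213153119\right) = 585610697700149$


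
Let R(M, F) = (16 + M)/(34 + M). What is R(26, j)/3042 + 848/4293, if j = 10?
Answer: 54143/273780 ≈ 0.19776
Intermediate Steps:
R(M, F) = (16 + M)/(34 + M)
R(26, j)/3042 + 848/4293 = ((16 + 26)/(34 + 26))/3042 + 848/4293 = (42/60)*(1/3042) + 848*(1/4293) = ((1/60)*42)*(1/3042) + 16/81 = (7/10)*(1/3042) + 16/81 = 7/30420 + 16/81 = 54143/273780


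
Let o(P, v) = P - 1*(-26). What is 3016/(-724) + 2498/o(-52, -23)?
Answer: -235871/2353 ≈ -100.24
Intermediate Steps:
o(P, v) = 26 + P (o(P, v) = P + 26 = 26 + P)
3016/(-724) + 2498/o(-52, -23) = 3016/(-724) + 2498/(26 - 52) = 3016*(-1/724) + 2498/(-26) = -754/181 + 2498*(-1/26) = -754/181 - 1249/13 = -235871/2353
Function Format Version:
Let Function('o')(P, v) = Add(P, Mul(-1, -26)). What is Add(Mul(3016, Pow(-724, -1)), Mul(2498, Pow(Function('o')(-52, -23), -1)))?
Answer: Rational(-235871, 2353) ≈ -100.24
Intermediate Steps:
Function('o')(P, v) = Add(26, P) (Function('o')(P, v) = Add(P, 26) = Add(26, P))
Add(Mul(3016, Pow(-724, -1)), Mul(2498, Pow(Function('o')(-52, -23), -1))) = Add(Mul(3016, Pow(-724, -1)), Mul(2498, Pow(Add(26, -52), -1))) = Add(Mul(3016, Rational(-1, 724)), Mul(2498, Pow(-26, -1))) = Add(Rational(-754, 181), Mul(2498, Rational(-1, 26))) = Add(Rational(-754, 181), Rational(-1249, 13)) = Rational(-235871, 2353)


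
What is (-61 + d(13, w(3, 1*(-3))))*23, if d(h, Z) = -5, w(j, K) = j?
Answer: -1518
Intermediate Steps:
(-61 + d(13, w(3, 1*(-3))))*23 = (-61 - 5)*23 = -66*23 = -1518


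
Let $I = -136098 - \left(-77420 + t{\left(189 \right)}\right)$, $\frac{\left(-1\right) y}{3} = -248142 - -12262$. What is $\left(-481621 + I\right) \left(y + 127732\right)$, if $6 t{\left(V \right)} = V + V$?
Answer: $-451403284664$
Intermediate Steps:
$y = 707640$ ($y = - 3 \left(-248142 - -12262\right) = - 3 \left(-248142 + 12262\right) = \left(-3\right) \left(-235880\right) = 707640$)
$t{\left(V \right)} = \frac{V}{3}$ ($t{\left(V \right)} = \frac{V + V}{6} = \frac{2 V}{6} = \frac{V}{3}$)
$I = -58741$ ($I = -136098 + \left(77420 - \frac{1}{3} \cdot 189\right) = -136098 + \left(77420 - 63\right) = -136098 + 77357 = -58741$)
$\left(-481621 + I\right) \left(y + 127732\right) = \left(-481621 - 58741\right) \left(707640 + 127732\right) = \left(-540362\right) 835372 = -451403284664$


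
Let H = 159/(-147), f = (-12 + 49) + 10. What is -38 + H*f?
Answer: -4353/49 ≈ -88.837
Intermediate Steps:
f = 47 (f = 37 + 10 = 47)
H = -53/49 (H = 159*(-1/147) = -53/49 ≈ -1.0816)
-38 + H*f = -38 - 53/49*47 = -38 - 2491/49 = -4353/49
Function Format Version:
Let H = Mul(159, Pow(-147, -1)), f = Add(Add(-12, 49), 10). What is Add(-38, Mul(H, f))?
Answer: Rational(-4353, 49) ≈ -88.837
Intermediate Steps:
f = 47 (f = Add(37, 10) = 47)
H = Rational(-53, 49) (H = Mul(159, Rational(-1, 147)) = Rational(-53, 49) ≈ -1.0816)
Add(-38, Mul(H, f)) = Add(-38, Mul(Rational(-53, 49), 47)) = Add(-38, Rational(-2491, 49)) = Rational(-4353, 49)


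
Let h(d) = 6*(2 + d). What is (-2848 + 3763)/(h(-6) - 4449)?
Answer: -305/1491 ≈ -0.20456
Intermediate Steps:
h(d) = 12 + 6*d
(-2848 + 3763)/(h(-6) - 4449) = (-2848 + 3763)/((12 + 6*(-6)) - 4449) = 915/((12 - 36) - 4449) = 915/(-24 - 4449) = 915/(-4473) = 915*(-1/4473) = -305/1491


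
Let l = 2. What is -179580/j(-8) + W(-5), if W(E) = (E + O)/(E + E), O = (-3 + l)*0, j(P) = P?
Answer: 22448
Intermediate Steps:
O = 0 (O = (-3 + 2)*0 = -1*0 = 0)
W(E) = ½ (W(E) = (E + 0)/(E + E) = E/((2*E)) = E*(1/(2*E)) = ½)
-179580/j(-8) + W(-5) = -179580/(-8) + ½ = -179580*(-1)/8 + ½ = -438*(-205/4) + ½ = 44895/2 + ½ = 22448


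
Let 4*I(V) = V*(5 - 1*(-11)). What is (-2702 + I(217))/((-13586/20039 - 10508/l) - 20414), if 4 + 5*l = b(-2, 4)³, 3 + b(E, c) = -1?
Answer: 624775942/6691313179 ≈ 0.093371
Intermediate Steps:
b(E, c) = -4 (b(E, c) = -3 - 1 = -4)
l = -68/5 (l = -⅘ + (⅕)*(-4)³ = -⅘ + (⅕)*(-64) = -⅘ - 64/5 = -68/5 ≈ -13.600)
I(V) = 4*V (I(V) = (V*(5 - 1*(-11)))/4 = (V*(5 + 11))/4 = (V*16)/4 = (16*V)/4 = 4*V)
(-2702 + I(217))/((-13586/20039 - 10508/l) - 20414) = (-2702 + 4*217)/((-13586/20039 - 10508/(-68/5)) - 20414) = (-2702 + 868)/((-13586*1/20039 - 10508*(-5/68)) - 20414) = -1834/((-13586/20039 + 13135/17) - 20414) = -1834/(262981303/340663 - 20414) = -1834/(-6691313179/340663) = -1834*(-340663/6691313179) = 624775942/6691313179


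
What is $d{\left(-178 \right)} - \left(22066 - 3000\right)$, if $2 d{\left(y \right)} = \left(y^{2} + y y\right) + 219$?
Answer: $\frac{25455}{2} \approx 12728.0$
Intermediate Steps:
$d{\left(y \right)} = \frac{219}{2} + y^{2}$ ($d{\left(y \right)} = \frac{\left(y^{2} + y y\right) + 219}{2} = \frac{\left(y^{2} + y^{2}\right) + 219}{2} = \frac{2 y^{2} + 219}{2} = \frac{219 + 2 y^{2}}{2} = \frac{219}{2} + y^{2}$)
$d{\left(-178 \right)} - \left(22066 - 3000\right) = \left(\frac{219}{2} + \left(-178\right)^{2}\right) - \left(22066 - 3000\right) = \left(\frac{219}{2} + 31684\right) - 19066 = \frac{63587}{2} - 19066 = \frac{25455}{2}$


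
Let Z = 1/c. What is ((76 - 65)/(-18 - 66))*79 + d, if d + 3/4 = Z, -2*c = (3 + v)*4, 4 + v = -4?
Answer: -2309/210 ≈ -10.995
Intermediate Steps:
v = -8 (v = -4 - 4 = -8)
c = 10 (c = -(3 - 8)*4/2 = -(-5)*4/2 = -1/2*(-20) = 10)
Z = 1/10 ≈ 0.10000
d = -13/20 (d = -3/4 + 1/10 = -13/20 ≈ -0.65000)
((76 - 65)/(-18 - 66))*79 + d = ((76 - 65)/(-18 - 66))*79 - 13/20 = (11/(-84))*79 - 13/20 = (11*(-1/84))*79 - 13/20 = -11/84*79 - 13/20 = -869/84 - 13/20 = -2309/210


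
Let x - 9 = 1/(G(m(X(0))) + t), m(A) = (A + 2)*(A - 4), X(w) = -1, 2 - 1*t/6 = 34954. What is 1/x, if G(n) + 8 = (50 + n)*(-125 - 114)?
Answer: 220475/1984274 ≈ 0.11111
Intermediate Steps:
t = -209712 (t = 12 - 6*34954 = 12 - 209724 = -209712)
m(A) = (-4 + A)*(2 + A) (m(A) = (2 + A)*(-4 + A) = (-4 + A)*(2 + A))
G(n) = -11958 - 239*n (G(n) = -8 + (50 + n)*(-125 - 114) = -8 + (50 + n)*(-239) = -8 + (-11950 - 239*n) = -11958 - 239*n)
x = 1984274/220475 (x = 9 + 1/((-11958 - 239*(-8 + (-1)² - 2*(-1))) - 209712) = 9 + 1/((-11958 - 239*(-8 + 1 + 2)) - 209712) = 9 + 1/((-11958 - 239*(-5)) - 209712) = 9 + 1/((-11958 + 1195) - 209712) = 9 + 1/(-10763 - 209712) = 9 + 1/(-220475) = 9 - 1/220475 = 1984274/220475 ≈ 9.0000)
1/x = 1/(1984274/220475) = 220475/1984274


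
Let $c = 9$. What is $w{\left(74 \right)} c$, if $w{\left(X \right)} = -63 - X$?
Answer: $-1233$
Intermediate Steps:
$w{\left(74 \right)} c = \left(-63 - 74\right) 9 = \left(-137\right) 9 = -1233$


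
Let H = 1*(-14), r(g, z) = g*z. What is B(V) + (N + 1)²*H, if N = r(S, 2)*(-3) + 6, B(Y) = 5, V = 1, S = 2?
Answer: -345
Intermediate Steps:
N = -6 (N = (2*2)*(-3) + 6 = 4*(-3) + 6 = -12 + 6 = -6)
H = -14
B(V) + (N + 1)²*H = 5 + (-6 + 1)²*(-14) = 5 + (-5)²*(-14) = 5 + 25*(-14) = 5 - 350 = -345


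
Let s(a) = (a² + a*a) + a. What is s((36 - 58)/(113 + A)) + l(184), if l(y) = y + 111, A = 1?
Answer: 958070/3249 ≈ 294.88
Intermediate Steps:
l(y) = 111 + y
s(a) = a + 2*a² (s(a) = (a² + a²) + a = 2*a² + a = a + 2*a²)
s((36 - 58)/(113 + A)) + l(184) = ((36 - 58)/(113 + 1))*(1 + 2*((36 - 58)/(113 + 1))) + (111 + 184) = (-22/114)*(1 + 2*(-22/114)) + 295 = (-22*1/114)*(1 + 2*(-22*1/114)) + 295 = -11*(1 + 2*(-11/57))/57 + 295 = -11*(1 - 22/57)/57 + 295 = -11/57*35/57 + 295 = -385/3249 + 295 = 958070/3249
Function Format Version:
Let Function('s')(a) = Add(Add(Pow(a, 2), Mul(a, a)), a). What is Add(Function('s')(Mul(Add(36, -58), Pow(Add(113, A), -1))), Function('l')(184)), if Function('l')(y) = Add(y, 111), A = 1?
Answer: Rational(958070, 3249) ≈ 294.88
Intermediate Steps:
Function('l')(y) = Add(111, y)
Function('s')(a) = Add(a, Mul(2, Pow(a, 2))) (Function('s')(a) = Add(Add(Pow(a, 2), Pow(a, 2)), a) = Add(Mul(2, Pow(a, 2)), a) = Add(a, Mul(2, Pow(a, 2))))
Add(Function('s')(Mul(Add(36, -58), Pow(Add(113, A), -1))), Function('l')(184)) = Add(Mul(Mul(Add(36, -58), Pow(Add(113, 1), -1)), Add(1, Mul(2, Mul(Add(36, -58), Pow(Add(113, 1), -1))))), Add(111, 184)) = Add(Mul(Mul(-22, Pow(114, -1)), Add(1, Mul(2, Mul(-22, Pow(114, -1))))), 295) = Add(Mul(Mul(-22, Rational(1, 114)), Add(1, Mul(2, Mul(-22, Rational(1, 114))))), 295) = Add(Mul(Rational(-11, 57), Add(1, Mul(2, Rational(-11, 57)))), 295) = Add(Mul(Rational(-11, 57), Add(1, Rational(-22, 57))), 295) = Add(Mul(Rational(-11, 57), Rational(35, 57)), 295) = Add(Rational(-385, 3249), 295) = Rational(958070, 3249)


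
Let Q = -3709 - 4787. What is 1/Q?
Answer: -1/8496 ≈ -0.00011770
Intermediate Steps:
Q = -8496
1/Q = 1/(-8496) = -1/8496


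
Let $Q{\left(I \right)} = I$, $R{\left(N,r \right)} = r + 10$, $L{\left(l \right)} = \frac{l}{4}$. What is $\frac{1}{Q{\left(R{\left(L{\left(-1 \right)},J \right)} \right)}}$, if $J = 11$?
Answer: $\frac{1}{21} \approx 0.047619$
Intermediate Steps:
$L{\left(l \right)} = \frac{l}{4}$ ($L{\left(l \right)} = l \frac{1}{4} = \frac{l}{4}$)
$R{\left(N,r \right)} = 10 + r$
$\frac{1}{Q{\left(R{\left(L{\left(-1 \right)},J \right)} \right)}} = \frac{1}{10 + 11} = \frac{1}{21}$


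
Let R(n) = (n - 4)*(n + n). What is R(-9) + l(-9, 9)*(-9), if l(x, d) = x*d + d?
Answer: 882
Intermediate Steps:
l(x, d) = d + d*x (l(x, d) = d*x + d = d + d*x)
R(n) = 2*n*(-4 + n) (R(n) = (-4 + n)*(2*n) = 2*n*(-4 + n))
R(-9) + l(-9, 9)*(-9) = 2*(-9)*(-4 - 9) + (9*(1 - 9))*(-9) = 2*(-9)*(-13) + (9*(-8))*(-9) = 234 - 72*(-9) = 234 + 648 = 882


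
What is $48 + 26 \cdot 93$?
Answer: $2466$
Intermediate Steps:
$48 + 26 \cdot 93 = 48 + 2418 = 2466$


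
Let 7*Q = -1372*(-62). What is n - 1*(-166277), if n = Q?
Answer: 178429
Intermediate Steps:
Q = 12152 (Q = (-1372*(-62))/7 = (⅐)*85064 = 12152)
n = 12152
n - 1*(-166277) = 12152 - 1*(-166277) = 12152 + 166277 = 178429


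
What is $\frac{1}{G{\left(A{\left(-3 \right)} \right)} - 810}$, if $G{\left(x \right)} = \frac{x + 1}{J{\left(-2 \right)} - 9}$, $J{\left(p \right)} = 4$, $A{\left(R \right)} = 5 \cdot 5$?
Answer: $- \frac{5}{4076} \approx -0.0012267$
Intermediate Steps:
$A{\left(R \right)} = 25$
$G{\left(x \right)} = - \frac{1}{5} - \frac{x}{5}$ ($G{\left(x \right)} = \frac{x + 1}{4 - 9} = \frac{1 + x}{-5} = \left(1 + x\right) \left(- \frac{1}{5}\right) = - \frac{1}{5} - \frac{x}{5}$)
$\frac{1}{G{\left(A{\left(-3 \right)} \right)} - 810} = \frac{1}{\left(- \frac{1}{5} - 5\right) - 810} = \frac{1}{- \frac{26}{5} - 810} = \frac{1}{- \frac{4076}{5}} = - \frac{5}{4076}$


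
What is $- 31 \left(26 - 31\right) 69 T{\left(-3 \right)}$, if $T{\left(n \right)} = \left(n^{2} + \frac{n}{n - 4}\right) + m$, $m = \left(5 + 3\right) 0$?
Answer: $\frac{705870}{7} \approx 1.0084 \cdot 10^{5}$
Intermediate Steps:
$m = 0$ ($m = 8 \cdot 0 = 0$)
$T{\left(n \right)} = n^{2} + \frac{n}{-4 + n}$ ($T{\left(n \right)} = \left(n^{2} + \frac{n}{n - 4}\right) + 0 = \left(n^{2} + \frac{n}{-4 + n}\right) + 0 = n^{2} + \frac{n}{-4 + n}$)
$- 31 \left(26 - 31\right) 69 T{\left(-3 \right)} = - 31 \left(26 - 31\right) 69 \left(- \frac{3 \left(1 + \left(-3\right)^{2} - -12\right)}{-4 - 3}\right) = - 31 \left(26 - 31\right) 69 \left(- \frac{3 \left(1 + 9 + 12\right)}{-7}\right) = \left(-31\right) \left(-5\right) 69 \left(\left(-3\right) \left(- \frac{1}{7}\right) 22\right) = 155 \cdot 69 \cdot \frac{66}{7} = 155 \cdot \frac{4554}{7} = \frac{705870}{7}$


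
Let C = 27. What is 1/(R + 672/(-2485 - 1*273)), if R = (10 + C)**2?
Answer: 197/269645 ≈ 0.00073059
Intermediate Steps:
R = 1369 (R = (10 + 27)**2 = 37**2 = 1369)
1/(R + 672/(-2485 - 1*273)) = 1/(1369 + 672/(-2485 - 1*273)) = 1/(1369 + 672/(-2485 - 273)) = 1/(1369 + 672/(-2758)) = 1/(1369 + 672*(-1/2758)) = 1/(1369 - 48/197) = 1/(269645/197) = 197/269645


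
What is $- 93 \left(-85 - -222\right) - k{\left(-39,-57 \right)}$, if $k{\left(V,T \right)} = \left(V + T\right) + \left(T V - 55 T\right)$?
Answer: $-18003$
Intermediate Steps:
$k{\left(V,T \right)} = V - 54 T + T V$ ($k{\left(V,T \right)} = \left(T + V\right) + \left(- 55 T + T V\right) = V - 54 T + T V$)
$- 93 \left(-85 - -222\right) - k{\left(-39,-57 \right)} = - 93 \left(-85 - -222\right) - \left(-39 - -3078 - -2223\right) = - 93 \left(-85 + 222\right) - \left(-39 + 3078 + 2223\right) = \left(-93\right) 137 - 5262 = -12741 - 5262 = -18003$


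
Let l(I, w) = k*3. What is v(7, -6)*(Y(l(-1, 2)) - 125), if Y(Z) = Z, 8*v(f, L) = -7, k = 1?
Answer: 427/4 ≈ 106.75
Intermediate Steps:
v(f, L) = -7/8 (v(f, L) = (⅛)*(-7) = -7/8)
l(I, w) = 3 (l(I, w) = 1*3 = 3)
v(7, -6)*(Y(l(-1, 2)) - 125) = -7*(3 - 125)/8 = -7/8*(-122) = 427/4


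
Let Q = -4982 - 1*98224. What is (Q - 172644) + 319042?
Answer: 43192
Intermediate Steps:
Q = -103206 (Q = -4982 - 98224 = -103206)
(Q - 172644) + 319042 = (-103206 - 172644) + 319042 = -275850 + 319042 = 43192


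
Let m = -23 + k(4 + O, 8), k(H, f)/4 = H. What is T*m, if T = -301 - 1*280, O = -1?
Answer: 6391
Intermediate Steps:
k(H, f) = 4*H
m = -11 (m = -23 + 4*(4 - 1) = -23 + 4*3 = -23 + 12 = -11)
T = -581 (T = -301 - 280 = -581)
T*m = -581*(-11) = 6391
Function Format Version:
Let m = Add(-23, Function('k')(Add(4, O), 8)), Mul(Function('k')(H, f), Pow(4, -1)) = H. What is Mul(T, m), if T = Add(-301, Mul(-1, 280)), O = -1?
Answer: 6391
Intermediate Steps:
Function('k')(H, f) = Mul(4, H)
m = -11 (m = Add(-23, Mul(4, Add(4, -1))) = Add(-23, Mul(4, 3)) = Add(-23, 12) = -11)
T = -581 (T = Add(-301, -280) = -581)
Mul(T, m) = Mul(-581, -11) = 6391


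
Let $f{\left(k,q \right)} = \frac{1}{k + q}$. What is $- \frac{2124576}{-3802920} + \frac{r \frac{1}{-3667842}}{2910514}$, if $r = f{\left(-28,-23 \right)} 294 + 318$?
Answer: $\frac{4016338158672427091}{7189111009056953295} \approx 0.55867$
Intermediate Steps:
$r = \frac{5308}{17}$ ($r = \frac{1}{-28 - 23} \cdot 294 + 318 = \frac{1}{-51} \cdot 294 + 318 = \left(- \frac{1}{51}\right) 294 + 318 = - \frac{98}{17} + 318 = \frac{5308}{17} \approx 312.24$)
$- \frac{2124576}{-3802920} + \frac{r \frac{1}{-3667842}}{2910514} = - \frac{2124576}{-3802920} + \frac{\frac{5308}{17} \frac{1}{-3667842}}{2910514} = \left(-2124576\right) \left(- \frac{1}{3802920}\right) + \frac{5308}{17} \left(- \frac{1}{3667842}\right) \frac{1}{2910514} = \frac{88524}{158455} - \frac{1327}{45370048335849} = \frac{4016338158672427091}{7189111009056953295}$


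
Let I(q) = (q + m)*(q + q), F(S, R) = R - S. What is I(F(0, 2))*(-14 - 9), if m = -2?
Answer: 0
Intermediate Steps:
I(q) = 2*q*(-2 + q) (I(q) = (q - 2)*(q + q) = (-2 + q)*(2*q) = 2*q*(-2 + q))
I(F(0, 2))*(-14 - 9) = (2*(2 - 1*0)*(-2 + (2 - 1*0)))*(-14 - 9) = (2*(2 + 0)*(-2 + (2 + 0)))*(-23) = (2*2*(-2 + 2))*(-23) = (2*2*0)*(-23) = 0*(-23) = 0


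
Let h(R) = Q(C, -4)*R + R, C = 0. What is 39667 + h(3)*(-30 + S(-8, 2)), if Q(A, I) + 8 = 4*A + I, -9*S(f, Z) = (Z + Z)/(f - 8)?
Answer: 487873/12 ≈ 40656.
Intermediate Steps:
S(f, Z) = -2*Z/(9*(-8 + f)) (S(f, Z) = -(Z + Z)/(9*(f - 8)) = -2*Z/(9*(-8 + f)))
Q(A, I) = -8 + I + 4*A (Q(A, I) = -8 + (4*A + I) = -8 + (I + 4*A) = -8 + I + 4*A)
h(R) = -11*R (h(R) = (-8 - 4 + 4*0)*R + R = (-8 - 4 + 0)*R + R = -12*R + R = -11*R)
39667 + h(3)*(-30 + S(-8, 2)) = 39667 + (-11*3)*(-30 - 2*2/(-72 + 9*(-8))) = 39667 - 33*(-30 - 2*2/(-72 - 72)) = 39667 - 33*(-30 - 2*2/(-144)) = 39667 - 33*(-30 - 2*2*(-1/144)) = 39667 - 33*(-30 + 1/36) = 39667 - 33*(-1079/36) = 39667 + 11869/12 = 487873/12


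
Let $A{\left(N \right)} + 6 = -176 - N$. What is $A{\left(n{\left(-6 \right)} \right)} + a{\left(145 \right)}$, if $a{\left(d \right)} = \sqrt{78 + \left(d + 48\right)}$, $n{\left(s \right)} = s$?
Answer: $-176 + \sqrt{271} \approx -159.54$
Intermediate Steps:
$A{\left(N \right)} = -182 - N$ ($A{\left(N \right)} = -6 - \left(176 + N\right) = -182 - N$)
$a{\left(d \right)} = \sqrt{126 + d}$ ($a{\left(d \right)} = \sqrt{78 + \left(48 + d\right)} = \sqrt{126 + d}$)
$A{\left(n{\left(-6 \right)} \right)} + a{\left(145 \right)} = \left(-182 - -6\right) + \sqrt{126 + 145} = \left(-182 + 6\right) + \sqrt{271} = -176 + \sqrt{271}$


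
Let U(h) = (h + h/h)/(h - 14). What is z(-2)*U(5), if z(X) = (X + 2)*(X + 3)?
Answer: 0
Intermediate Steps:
U(h) = (1 + h)/(-14 + h) (U(h) = (h + 1)/(-14 + h) = (1 + h)/(-14 + h))
z(X) = (2 + X)*(3 + X)
z(-2)*U(5) = (6 + (-2)**2 + 5*(-2))*((1 + 5)/(-14 + 5)) = (6 + 4 - 10)*(6/(-9)) = 0*(-1/9*6) = 0*(-2/3) = 0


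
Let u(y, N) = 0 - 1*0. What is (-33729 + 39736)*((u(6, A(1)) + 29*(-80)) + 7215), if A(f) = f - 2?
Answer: 29404265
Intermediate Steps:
A(f) = -2 + f
u(y, N) = 0 (u(y, N) = 0 + 0 = 0)
(-33729 + 39736)*((u(6, A(1)) + 29*(-80)) + 7215) = (-33729 + 39736)*((0 + 29*(-80)) + 7215) = 6007*((0 - 2320) + 7215) = 6007*(-2320 + 7215) = 6007*4895 = 29404265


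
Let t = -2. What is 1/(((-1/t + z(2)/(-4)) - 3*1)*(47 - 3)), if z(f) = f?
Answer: -1/132 ≈ -0.0075758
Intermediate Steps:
1/(((-1/t + z(2)/(-4)) - 3*1)*(47 - 3)) = 1/(((-1/(-2) + 2/(-4)) - 3*1)*(47 - 3)) = 1/(((-1*(-½) + 2*(-¼)) - 3)*44) = 1/(((½ - ½) - 3)*44) = 1/((0 - 3)*44) = 1/(-3*44) = 1/(-132) = -1/132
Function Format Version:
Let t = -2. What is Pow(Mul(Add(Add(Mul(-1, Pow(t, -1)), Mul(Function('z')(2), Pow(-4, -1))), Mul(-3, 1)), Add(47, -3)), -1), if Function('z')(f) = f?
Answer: Rational(-1, 132) ≈ -0.0075758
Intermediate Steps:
Pow(Mul(Add(Add(Mul(-1, Pow(t, -1)), Mul(Function('z')(2), Pow(-4, -1))), Mul(-3, 1)), Add(47, -3)), -1) = Pow(Mul(Add(Add(Mul(-1, Pow(-2, -1)), Mul(2, Pow(-4, -1))), Mul(-3, 1)), Add(47, -3)), -1) = Pow(Mul(Add(Add(Mul(-1, Rational(-1, 2)), Mul(2, Rational(-1, 4))), -3), 44), -1) = Pow(Mul(Add(Add(Rational(1, 2), Rational(-1, 2)), -3), 44), -1) = Pow(Mul(Add(0, -3), 44), -1) = Pow(Mul(-3, 44), -1) = Pow(-132, -1) = Rational(-1, 132)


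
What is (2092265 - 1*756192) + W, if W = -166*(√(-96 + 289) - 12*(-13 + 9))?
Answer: 1328105 - 166*√193 ≈ 1.3258e+6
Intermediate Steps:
W = -7968 - 166*√193 (W = -166*(√193 - 12*(-4)) = -166*(√193 + 48) = -166*(48 + √193) = -7968 - 166*√193 ≈ -10274.)
(2092265 - 1*756192) + W = (2092265 - 1*756192) + (-7968 - 166*√193) = (2092265 - 756192) + (-7968 - 166*√193) = 1336073 + (-7968 - 166*√193) = 1328105 - 166*√193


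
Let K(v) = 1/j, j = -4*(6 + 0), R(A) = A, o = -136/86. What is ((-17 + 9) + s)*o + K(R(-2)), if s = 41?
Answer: -53899/1032 ≈ -52.228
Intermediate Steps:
o = -68/43 (o = -136*1/86 = -68/43 ≈ -1.5814)
j = -24 (j = -4*6 = -24)
K(v) = -1/24 (K(v) = 1/(-24) = -1/24)
((-17 + 9) + s)*o + K(R(-2)) = ((-17 + 9) + 41)*(-68/43) - 1/24 = (-8 + 41)*(-68/43) - 1/24 = 33*(-68/43) - 1/24 = -2244/43 - 1/24 = -53899/1032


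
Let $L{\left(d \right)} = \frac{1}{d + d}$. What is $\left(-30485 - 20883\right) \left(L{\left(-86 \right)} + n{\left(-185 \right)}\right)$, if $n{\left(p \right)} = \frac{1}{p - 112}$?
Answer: $\frac{6022898}{12771} \approx 471.61$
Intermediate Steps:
$L{\left(d \right)} = \frac{1}{2 d}$
$n{\left(p \right)} = \frac{1}{-112 + p}$ ($n{\left(p \right)} = \frac{1}{p - 112} = \frac{1}{-112 + p}$)
$\left(-30485 - 20883\right) \left(L{\left(-86 \right)} + n{\left(-185 \right)}\right) = \left(-30485 - 20883\right) \left(\frac{1}{2 \left(-86\right)} + \frac{1}{-112 - 185}\right) = - 51368 \left(\frac{1}{2} \left(- \frac{1}{86}\right) + \frac{1}{-297}\right) = - 51368 \left(- \frac{1}{172} - \frac{1}{297}\right) = \left(-51368\right) \left(- \frac{469}{51084}\right) = \frac{6022898}{12771}$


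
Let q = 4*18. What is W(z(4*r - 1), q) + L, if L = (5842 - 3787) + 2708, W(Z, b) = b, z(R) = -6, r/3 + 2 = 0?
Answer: 4835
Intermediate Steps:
r = -6 (r = -6 + 3*0 = -6 + 0 = -6)
q = 72
L = 4763 (L = 2055 + 2708 = 4763)
W(z(4*r - 1), q) + L = 72 + 4763 = 4835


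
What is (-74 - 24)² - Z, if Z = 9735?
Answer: -131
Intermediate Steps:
(-74 - 24)² - Z = (-74 - 24)² - 1*9735 = (-98)² - 9735 = 9604 - 9735 = -131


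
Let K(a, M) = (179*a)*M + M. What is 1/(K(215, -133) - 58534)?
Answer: -1/5177172 ≈ -1.9316e-7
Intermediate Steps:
K(a, M) = M + 179*M*a (K(a, M) = 179*M*a + M = M + 179*M*a)
1/(K(215, -133) - 58534) = 1/(-133*(1 + 179*215) - 58534) = 1/(-133*(1 + 38485) - 58534) = 1/(-133*38486 - 58534) = 1/(-5118638 - 58534) = 1/(-5177172) = -1/5177172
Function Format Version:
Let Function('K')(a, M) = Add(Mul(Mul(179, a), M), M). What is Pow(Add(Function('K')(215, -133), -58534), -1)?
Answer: Rational(-1, 5177172) ≈ -1.9316e-7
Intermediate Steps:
Function('K')(a, M) = Add(M, Mul(179, M, a)) (Function('K')(a, M) = Add(Mul(179, M, a), M) = Add(M, Mul(179, M, a)))
Pow(Add(Function('K')(215, -133), -58534), -1) = Pow(Add(Mul(-133, Add(1, Mul(179, 215))), -58534), -1) = Pow(Add(Mul(-133, Add(1, 38485)), -58534), -1) = Pow(Add(Mul(-133, 38486), -58534), -1) = Pow(Add(-5118638, -58534), -1) = Pow(-5177172, -1) = Rational(-1, 5177172)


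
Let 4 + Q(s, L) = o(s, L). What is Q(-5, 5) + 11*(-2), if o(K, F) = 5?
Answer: -21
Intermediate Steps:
Q(s, L) = 1 (Q(s, L) = -4 + 5 = 1)
Q(-5, 5) + 11*(-2) = 1 + 11*(-2) = 1 - 22 = -21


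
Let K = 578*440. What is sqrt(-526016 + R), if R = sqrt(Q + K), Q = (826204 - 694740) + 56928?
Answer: sqrt(-526016 + 2*sqrt(110678)) ≈ 724.81*I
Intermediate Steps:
K = 254320
Q = 188392 (Q = 131464 + 56928 = 188392)
R = 2*sqrt(110678) (R = sqrt(188392 + 254320) = sqrt(442712) = 2*sqrt(110678) ≈ 665.37)
sqrt(-526016 + R) = sqrt(-526016 + 2*sqrt(110678))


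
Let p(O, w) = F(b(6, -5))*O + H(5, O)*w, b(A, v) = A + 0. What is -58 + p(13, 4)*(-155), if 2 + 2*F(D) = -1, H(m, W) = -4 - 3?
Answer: 14609/2 ≈ 7304.5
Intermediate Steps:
b(A, v) = A
H(m, W) = -7
F(D) = -3/2 (F(D) = -1 + (1/2)*(-1) = -1 - 1/2 = -3/2)
p(O, w) = -7*w - 3*O/2 (p(O, w) = -3*O/2 - 7*w = -7*w - 3*O/2)
-58 + p(13, 4)*(-155) = -58 + (-7*4 - 3/2*13)*(-155) = -58 + (-28 - 39/2)*(-155) = -58 - 95/2*(-155) = -58 + 14725/2 = 14609/2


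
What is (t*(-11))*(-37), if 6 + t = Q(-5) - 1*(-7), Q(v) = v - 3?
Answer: -2849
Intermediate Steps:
Q(v) = -3 + v
t = -7 (t = -6 + ((-3 - 5) - 1*(-7)) = -6 + (-8 + 7) = -6 - 1 = -7)
(t*(-11))*(-37) = -7*(-11)*(-37) = 77*(-37) = -2849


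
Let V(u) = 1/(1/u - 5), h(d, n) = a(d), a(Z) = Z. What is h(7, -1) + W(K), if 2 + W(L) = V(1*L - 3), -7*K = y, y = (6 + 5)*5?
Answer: 1859/387 ≈ 4.8036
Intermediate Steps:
y = 55 (y = 11*5 = 55)
h(d, n) = d
K = -55/7 (K = -⅐*55 = -55/7 ≈ -7.8571)
V(u) = 1/(-5 + 1/u)
W(L) = -2 - (-3 + L)/(-16 + 5*L) (W(L) = -2 - (1*L - 3)/(-1 + 5*(1*L - 3)) = -2 - (L - 3)/(-1 + 5*(L - 3)) = -2 - (-3 + L)/(-1 + 5*(-3 + L)) = -2 - (-3 + L)/(-1 + (-15 + 5*L)) = -2 - (-3 + L)/(-16 + 5*L))
h(7, -1) + W(K) = 7 + (35 - 11*(-55/7))/(-16 + 5*(-55/7)) = 7 + (35 + 605/7)/(-16 - 275/7) = 7 + (850/7)/(-387/7) = 7 - 7/387*850/7 = 7 - 850/387 = 1859/387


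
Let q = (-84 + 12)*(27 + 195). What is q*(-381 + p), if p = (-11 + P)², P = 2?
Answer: 4795200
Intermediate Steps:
q = -15984 (q = -72*222 = -15984)
p = 81 (p = (-11 + 2)² = (-9)² = 81)
q*(-381 + p) = -15984*(-381 + 81) = -15984*(-300) = 4795200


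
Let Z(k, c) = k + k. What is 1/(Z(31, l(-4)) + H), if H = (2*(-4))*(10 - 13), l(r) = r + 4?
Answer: 1/86 ≈ 0.011628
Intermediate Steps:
l(r) = 4 + r
Z(k, c) = 2*k
H = 24 (H = -8*(-3) = 24)
1/(Z(31, l(-4)) + H) = 1/(2*31 + 24) = 1/(62 + 24) = 1/86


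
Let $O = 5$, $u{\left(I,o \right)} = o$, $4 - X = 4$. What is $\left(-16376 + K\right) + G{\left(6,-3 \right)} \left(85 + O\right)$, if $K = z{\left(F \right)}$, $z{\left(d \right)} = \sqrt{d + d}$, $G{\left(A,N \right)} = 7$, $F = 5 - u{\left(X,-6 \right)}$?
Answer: $-15746 + \sqrt{22} \approx -15741.0$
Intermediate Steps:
$X = 0$ ($X = 4 - 4 = 0$)
$F = 11$ ($F = 5 - -6 = 5 + 6 = 11$)
$z{\left(d \right)} = \sqrt{2} \sqrt{d}$ ($z{\left(d \right)} = \sqrt{2 d} = \sqrt{2} \sqrt{d}$)
$K = \sqrt{22}$ ($K = \sqrt{2} \sqrt{11} = \sqrt{22} \approx 4.6904$)
$\left(-16376 + K\right) + G{\left(6,-3 \right)} \left(85 + O\right) = \left(-16376 + \sqrt{22}\right) + 7 \left(85 + 5\right) = \left(-16376 + \sqrt{22}\right) + 7 \cdot 90 = \left(-16376 + \sqrt{22}\right) + 630 = -15746 + \sqrt{22}$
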